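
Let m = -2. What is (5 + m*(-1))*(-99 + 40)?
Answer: -413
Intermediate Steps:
(5 + m*(-1))*(-99 + 40) = (5 - 2*(-1))*(-99 + 40) = (5 + 2)*(-59) = 7*(-59) = -413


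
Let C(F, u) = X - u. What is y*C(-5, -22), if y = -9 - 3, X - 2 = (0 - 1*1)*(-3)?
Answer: -324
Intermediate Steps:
X = 5 (X = 2 + (0 - 1*1)*(-3) = 2 + (0 - 1)*(-3) = 2 - 1*(-3) = 2 + 3 = 5)
C(F, u) = 5 - u
y = -12
y*C(-5, -22) = -12*(5 - 1*(-22)) = -12*(5 + 22) = -12*27 = -324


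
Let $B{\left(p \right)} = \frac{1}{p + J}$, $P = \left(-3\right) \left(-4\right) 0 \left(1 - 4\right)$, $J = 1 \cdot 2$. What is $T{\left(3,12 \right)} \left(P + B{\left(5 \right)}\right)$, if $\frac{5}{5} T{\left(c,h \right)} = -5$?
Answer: $- \frac{5}{7} \approx -0.71429$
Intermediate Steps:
$J = 2$
$T{\left(c,h \right)} = -5$
$P = 0$ ($P = 12 \cdot 0 \left(-3\right) = 0 \left(-3\right) = 0$)
$B{\left(p \right)} = \frac{1}{2 + p}$ ($B{\left(p \right)} = \frac{1}{p + 2} = \frac{1}{2 + p}$)
$T{\left(3,12 \right)} \left(P + B{\left(5 \right)}\right) = - 5 \left(0 + \frac{1}{2 + 5}\right) = - 5 \left(0 + \frac{1}{7}\right) = \left(-5\right) \frac{1}{7} = - \frac{5}{7}$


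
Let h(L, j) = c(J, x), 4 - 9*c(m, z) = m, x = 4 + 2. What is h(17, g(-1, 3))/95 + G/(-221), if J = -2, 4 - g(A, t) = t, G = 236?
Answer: -66818/62985 ≈ -1.0609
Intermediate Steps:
g(A, t) = 4 - t
x = 6
c(m, z) = 4/9 - m/9
h(L, j) = ⅔ (h(L, j) = 4/9 - ⅑*(-2) = 4/9 + 2/9 = ⅔)
h(17, g(-1, 3))/95 + G/(-221) = (⅔)/95 + 236/(-221) = (⅔)*(1/95) + 236*(-1/221) = 2/285 - 236/221 = -66818/62985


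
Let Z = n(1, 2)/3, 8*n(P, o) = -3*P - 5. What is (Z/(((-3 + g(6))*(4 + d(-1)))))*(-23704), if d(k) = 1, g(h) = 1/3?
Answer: -2963/5 ≈ -592.60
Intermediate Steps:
g(h) = 1/3
n(P, o) = -5/8 - 3*P/8 (n(P, o) = (-3*P - 5)/8 = (-5 - 3*P)/8 = -5/8 - 3*P/8)
Z = -1/3 (Z = (-5/8 - 3/8*1)/3 = (-5/8 - 3/8)*(1/3) = -1*1/3 = -1/3 ≈ -0.33333)
(Z/(((-3 + g(6))*(4 + d(-1)))))*(-23704) = -1/((-3 + 1/3)*(4 + 1))/3*(-23704) = -1/(3*((-8/3*5)))*(-23704) = -1/(3*(-40/3))*(-23704) = -1/3*(-3/40)*(-23704) = (1/40)*(-23704) = -2963/5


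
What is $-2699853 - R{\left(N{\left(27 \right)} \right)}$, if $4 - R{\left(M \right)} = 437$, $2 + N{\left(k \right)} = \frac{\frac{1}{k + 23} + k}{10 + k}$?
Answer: $-2699420$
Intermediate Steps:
$N{\left(k \right)} = -2 + \frac{k + \frac{1}{23 + k}}{10 + k}$ ($N{\left(k \right)} = -2 + \frac{\frac{1}{k + 23} + k}{10 + k} = -2 + \frac{\frac{1}{23 + k} + k}{10 + k} = -2 + \frac{k + \frac{1}{23 + k}}{10 + k}$)
$R{\left(M \right)} = -433$ ($R{\left(M \right)} = 4 - 437 = -433$)
$-2699853 - R{\left(N{\left(27 \right)} \right)} = -2699853 - -433 = -2699853 + 433 = -2699420$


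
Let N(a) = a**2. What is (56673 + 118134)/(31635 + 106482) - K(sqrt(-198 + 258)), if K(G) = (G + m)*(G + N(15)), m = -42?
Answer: 432364479/46039 - 366*sqrt(15) ≈ 7973.8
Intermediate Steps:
K(G) = (-42 + G)*(225 + G) (K(G) = (G - 42)*(G + 15**2) = (-42 + G)*(G + 225) = (-42 + G)*(225 + G))
(56673 + 118134)/(31635 + 106482) - K(sqrt(-198 + 258)) = (56673 + 118134)/(31635 + 106482) - (-9450 + (sqrt(-198 + 258))**2 + 183*sqrt(-198 + 258)) = 174807/138117 - (-9450 + (sqrt(60))**2 + 183*sqrt(60)) = 174807*(1/138117) - (-9450 + (2*sqrt(15))**2 + 183*(2*sqrt(15))) = 58269/46039 - (-9450 + 60 + 366*sqrt(15)) = 58269/46039 - (-9390 + 366*sqrt(15)) = 58269/46039 + (9390 - 366*sqrt(15)) = 432364479/46039 - 366*sqrt(15)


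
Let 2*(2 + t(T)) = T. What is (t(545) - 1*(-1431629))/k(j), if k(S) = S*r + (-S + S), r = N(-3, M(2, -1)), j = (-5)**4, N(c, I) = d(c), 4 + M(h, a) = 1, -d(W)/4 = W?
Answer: 2863799/15000 ≈ 190.92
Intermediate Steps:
d(W) = -4*W
M(h, a) = -3 (M(h, a) = -4 + 1 = -3)
t(T) = -2 + T/2
N(c, I) = -4*c
j = 625
r = 12 (r = -4*(-3) = 12)
k(S) = 12*S (k(S) = S*12 + (-S + S) = 12*S + 0 = 12*S)
(t(545) - 1*(-1431629))/k(j) = ((-2 + (1/2)*545) - 1*(-1431629))/((12*625)) = ((-2 + 545/2) + 1431629)/7500 = (541/2 + 1431629)*(1/7500) = (2863799/2)*(1/7500) = 2863799/15000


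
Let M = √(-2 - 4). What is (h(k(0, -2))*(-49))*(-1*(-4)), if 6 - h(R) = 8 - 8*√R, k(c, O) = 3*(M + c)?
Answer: 392 - 1568*2^(¼)*3^(¾)*√I ≈ -2613.6 - 3005.6*I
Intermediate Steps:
M = I*√6 (M = √(-6) = I*√6 ≈ 2.4495*I)
k(c, O) = 3*c + 3*I*√6 (k(c, O) = 3*(I*√6 + c) = 3*(c + I*√6) = 3*c + 3*I*√6)
h(R) = -2 + 8*√R (h(R) = 6 - (8 - 8*√R) = 6 + (-8 + 8*√R) = -2 + 8*√R)
(h(k(0, -2))*(-49))*(-1*(-4)) = ((-2 + 8*√(3*0 + 3*I*√6))*(-49))*(-1*(-4)) = ((-2 + 8*√(0 + 3*I*√6))*(-49))*4 = ((-2 + 8*√(3*I*√6))*(-49))*4 = ((-2 + 8*(2^(¼)*3^(¾)*√I))*(-49))*4 = ((-2 + 8*2^(¼)*3^(¾)*√I)*(-49))*4 = (98 - 392*2^(¼)*3^(¾)*√I)*4 = 392 - 1568*2^(¼)*3^(¾)*√I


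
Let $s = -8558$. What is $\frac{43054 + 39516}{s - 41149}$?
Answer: $- \frac{82570}{49707} \approx -1.6611$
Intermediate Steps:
$\frac{43054 + 39516}{s - 41149} = \frac{43054 + 39516}{-8558 - 41149} = \frac{82570}{-49707} = 82570 \left(- \frac{1}{49707}\right) = - \frac{82570}{49707}$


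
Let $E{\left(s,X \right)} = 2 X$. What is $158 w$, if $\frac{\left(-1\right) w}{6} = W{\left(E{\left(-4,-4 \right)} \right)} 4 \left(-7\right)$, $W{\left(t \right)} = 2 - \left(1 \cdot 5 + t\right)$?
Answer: $132720$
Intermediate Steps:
$W{\left(t \right)} = -3 - t$ ($W{\left(t \right)} = 2 - \left(5 + t\right) = -3 - t$)
$w = 840$ ($w = - 6 \left(-3 - 2 \left(-4\right)\right) 4 \left(-7\right) = - 6 \left(-3 - -8\right) 4 \left(-7\right) = - 6 \left(-3 + 8\right) 4 \left(-7\right) = - 6 \cdot 5 \cdot 4 \left(-7\right) = - 6 \cdot 20 \left(-7\right) = \left(-6\right) \left(-140\right) = 840$)
$158 w = 158 \cdot 840 = 132720$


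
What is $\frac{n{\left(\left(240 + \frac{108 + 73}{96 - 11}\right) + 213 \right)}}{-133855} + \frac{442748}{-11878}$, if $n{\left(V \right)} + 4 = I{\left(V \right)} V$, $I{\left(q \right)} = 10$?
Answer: $- \frac{504203393546}{13514402365} \approx -37.309$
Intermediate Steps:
$n{\left(V \right)} = -4 + 10 V$
$\frac{n{\left(\left(240 + \frac{108 + 73}{96 - 11}\right) + 213 \right)}}{-133855} + \frac{442748}{-11878} = \frac{-4 + 10 \left(\left(240 + \frac{108 + 73}{96 - 11}\right) + 213\right)}{-133855} + \frac{442748}{-11878} = \left(-4 + 10 \left(\left(240 + \frac{181}{85}\right) + 213\right)\right) \left(- \frac{1}{133855}\right) + 442748 \left(- \frac{1}{11878}\right) = \left(-4 + 10 \left(\left(240 + 181 \cdot \frac{1}{85}\right) + 213\right)\right) \left(- \frac{1}{133855}\right) - \frac{221374}{5939} = \left(-4 + 10 \left(\left(240 + \frac{181}{85}\right) + 213\right)\right) \left(- \frac{1}{133855}\right) - \frac{221374}{5939} = \left(-4 + 10 \left(\frac{20581}{85} + 213\right)\right) \left(- \frac{1}{133855}\right) - \frac{221374}{5939} = \left(-4 + 10 \cdot \frac{38686}{85}\right) \left(- \frac{1}{133855}\right) - \frac{221374}{5939} = \left(-4 + \frac{77372}{17}\right) \left(- \frac{1}{133855}\right) - \frac{221374}{5939} = \frac{77304}{17} \left(- \frac{1}{133855}\right) - \frac{221374}{5939} = - \frac{77304}{2275535} - \frac{221374}{5939} = - \frac{504203393546}{13514402365}$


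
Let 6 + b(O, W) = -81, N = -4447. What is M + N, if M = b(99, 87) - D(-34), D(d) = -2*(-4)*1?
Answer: -4542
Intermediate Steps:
D(d) = 8 (D(d) = 8*1 = 8)
b(O, W) = -87 (b(O, W) = -6 - 81 = -87)
M = -95 (M = -87 - 1*8 = -87 - 8 = -95)
M + N = -95 - 4447 = -4542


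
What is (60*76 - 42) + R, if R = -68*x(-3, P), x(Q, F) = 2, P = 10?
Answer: 4382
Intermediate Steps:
R = -136 (R = -68*2 = -136)
(60*76 - 42) + R = (60*76 - 42) - 136 = (4560 - 42) - 136 = 4518 - 136 = 4382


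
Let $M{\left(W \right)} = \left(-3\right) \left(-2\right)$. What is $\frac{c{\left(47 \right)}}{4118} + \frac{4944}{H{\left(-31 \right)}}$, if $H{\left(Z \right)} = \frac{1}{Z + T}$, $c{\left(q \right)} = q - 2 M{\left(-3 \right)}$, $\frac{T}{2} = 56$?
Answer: $\frac{1649110787}{4118} \approx 4.0046 \cdot 10^{5}$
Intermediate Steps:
$T = 112$ ($T = 2 \cdot 56 = 112$)
$M{\left(W \right)} = 6$
$c{\left(q \right)} = -12 + q$ ($c{\left(q \right)} = q - 12 = -12 + q$)
$H{\left(Z \right)} = \frac{1}{112 + Z}$ ($H{\left(Z \right)} = \frac{1}{Z + 112} = \frac{1}{112 + Z}$)
$\frac{c{\left(47 \right)}}{4118} + \frac{4944}{H{\left(-31 \right)}} = \frac{-12 + 47}{4118} + \frac{4944}{\frac{1}{112 - 31}} = 35 \cdot \frac{1}{4118} + \frac{4944}{\frac{1}{81}} = \frac{35}{4118} + 4944 \frac{1}{\frac{1}{81}} = \frac{35}{4118} + 4944 \cdot 81 = \frac{35}{4118} + 400464 = \frac{1649110787}{4118}$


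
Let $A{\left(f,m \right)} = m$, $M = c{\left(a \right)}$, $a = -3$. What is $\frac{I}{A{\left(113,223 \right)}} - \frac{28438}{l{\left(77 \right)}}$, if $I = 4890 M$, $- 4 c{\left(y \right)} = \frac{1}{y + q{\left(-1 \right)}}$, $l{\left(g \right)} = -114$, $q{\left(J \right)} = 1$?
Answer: $\frac{12822713}{50844} \approx 252.2$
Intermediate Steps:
$c{\left(y \right)} = - \frac{1}{4 \left(1 + y\right)}$ ($c{\left(y \right)} = - \frac{1}{4 \left(y + 1\right)} = - \frac{1}{4 \left(1 + y\right)}$)
$M = \frac{1}{8}$ ($M = - \frac{1}{4 + 4 \left(-3\right)} = - \frac{1}{4 - 12} = - \frac{1}{-8} = \left(-1\right) \left(- \frac{1}{8}\right) = \frac{1}{8} \approx 0.125$)
$I = \frac{2445}{4}$ ($I = 4890 \cdot \frac{1}{8} = \frac{2445}{4} \approx 611.25$)
$\frac{I}{A{\left(113,223 \right)}} - \frac{28438}{l{\left(77 \right)}} = \frac{2445}{4 \cdot 223} - \frac{28438}{-114} = \frac{2445}{4} \cdot \frac{1}{223} - - \frac{14219}{57} = \frac{2445}{892} + \frac{14219}{57} = \frac{12822713}{50844}$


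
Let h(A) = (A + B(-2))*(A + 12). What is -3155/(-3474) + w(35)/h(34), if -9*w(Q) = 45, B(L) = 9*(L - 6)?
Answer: 2766155/3036276 ≈ 0.91104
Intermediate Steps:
B(L) = -54 + 9*L (B(L) = 9*(-6 + L) = -54 + 9*L)
h(A) = (-72 + A)*(12 + A) (h(A) = (A + (-54 + 9*(-2)))*(A + 12) = (A + (-54 - 18))*(12 + A) = (A - 72)*(12 + A) = (-72 + A)*(12 + A))
w(Q) = -5 (w(Q) = -1/9*45 = -5)
-3155/(-3474) + w(35)/h(34) = -3155/(-3474) - 5/(-864 + 34**2 - 60*34) = -3155*(-1/3474) - 5/(-864 + 1156 - 2040) = 3155/3474 - 5/(-1748) = 3155/3474 - 5*(-1/1748) = 3155/3474 + 5/1748 = 2766155/3036276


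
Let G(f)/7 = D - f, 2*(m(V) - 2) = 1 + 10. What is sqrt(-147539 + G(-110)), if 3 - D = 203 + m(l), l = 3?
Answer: I*sqrt(592886)/2 ≈ 385.0*I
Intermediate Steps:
m(V) = 15/2 (m(V) = 2 + (1 + 10)/2 = 2 + (1/2)*11 = 2 + 11/2 = 15/2)
D = -415/2 (D = 3 - (203 + 15/2) = 3 - 1*421/2 = 3 - 421/2 = -415/2 ≈ -207.50)
G(f) = -2905/2 - 7*f (G(f) = 7*(-415/2 - f) = -2905/2 - 7*f)
sqrt(-147539 + G(-110)) = sqrt(-147539 + (-2905/2 - 7*(-110))) = sqrt(-147539 + (-2905/2 + 770)) = sqrt(-147539 - 1365/2) = sqrt(-296443/2) = I*sqrt(592886)/2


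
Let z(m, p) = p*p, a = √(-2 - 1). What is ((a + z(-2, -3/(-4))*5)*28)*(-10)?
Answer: -1575/2 - 280*I*√3 ≈ -787.5 - 484.97*I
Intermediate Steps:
a = I*√3 (a = √(-3) = I*√3 ≈ 1.732*I)
z(m, p) = p²
((a + z(-2, -3/(-4))*5)*28)*(-10) = ((I*√3 + (-3/(-4))²*5)*28)*(-10) = ((I*√3 + (-3*(-¼))²*5)*28)*(-10) = ((I*√3 + (¾)²*5)*28)*(-10) = ((I*√3 + (9/16)*5)*28)*(-10) = ((I*√3 + 45/16)*28)*(-10) = ((45/16 + I*√3)*28)*(-10) = (315/4 + 28*I*√3)*(-10) = -1575/2 - 280*I*√3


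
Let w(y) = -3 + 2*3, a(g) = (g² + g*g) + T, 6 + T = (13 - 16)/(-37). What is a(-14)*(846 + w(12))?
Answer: 12127965/37 ≈ 3.2778e+5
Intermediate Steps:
T = -219/37 (T = -6 + (13 - 16)/(-37) = -6 - 3*(-1/37) = -6 + 3/37 = -219/37 ≈ -5.9189)
a(g) = -219/37 + 2*g² (a(g) = (g² + g*g) - 219/37 = (g² + g²) - 219/37 = 2*g² - 219/37 = -219/37 + 2*g²)
w(y) = 3 (w(y) = -3 + 6 = 3)
a(-14)*(846 + w(12)) = (-219/37 + 2*(-14)²)*(846 + 3) = (-219/37 + 2*196)*849 = (-219/37 + 392)*849 = (14285/37)*849 = 12127965/37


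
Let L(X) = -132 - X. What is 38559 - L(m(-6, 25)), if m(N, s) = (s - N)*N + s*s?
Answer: 39130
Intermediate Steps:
m(N, s) = s**2 + N*(s - N) (m(N, s) = N*(s - N) + s**2 = s**2 + N*(s - N))
38559 - L(m(-6, 25)) = 38559 - (-132 - (25**2 - 1*(-6)**2 - 6*25)) = 38559 - (-132 - (625 - 1*36 - 150)) = 38559 - (-132 - (625 - 36 - 150)) = 38559 - (-132 - 1*439) = 38559 - (-132 - 439) = 38559 - 1*(-571) = 38559 + 571 = 39130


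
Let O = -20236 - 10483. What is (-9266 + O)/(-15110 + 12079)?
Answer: 39985/3031 ≈ 13.192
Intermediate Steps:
O = -30719
(-9266 + O)/(-15110 + 12079) = (-9266 - 30719)/(-15110 + 12079) = -39985/(-3031) = -39985*(-1/3031) = 39985/3031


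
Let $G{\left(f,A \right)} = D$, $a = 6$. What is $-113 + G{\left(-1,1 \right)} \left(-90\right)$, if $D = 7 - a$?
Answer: $-203$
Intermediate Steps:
$D = 1$ ($D = 7 - 6 = 1$)
$G{\left(f,A \right)} = 1$
$-113 + G{\left(-1,1 \right)} \left(-90\right) = -113 + 1 \left(-90\right) = -113 - 90 = -203$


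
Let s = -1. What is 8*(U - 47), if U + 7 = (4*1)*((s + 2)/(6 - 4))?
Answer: -416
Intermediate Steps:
U = -5 (U = -7 + (4*1)*((-1 + 2)/(6 - 4)) = -7 + 4*(1/2) = -7 + 2 = -5)
8*(U - 47) = 8*(-5 - 47) = 8*(-52) = -416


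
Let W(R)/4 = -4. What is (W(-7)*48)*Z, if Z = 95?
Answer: -72960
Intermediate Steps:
W(R) = -16 (W(R) = 4*(-4) = -16)
(W(-7)*48)*Z = -16*48*95 = -768*95 = -72960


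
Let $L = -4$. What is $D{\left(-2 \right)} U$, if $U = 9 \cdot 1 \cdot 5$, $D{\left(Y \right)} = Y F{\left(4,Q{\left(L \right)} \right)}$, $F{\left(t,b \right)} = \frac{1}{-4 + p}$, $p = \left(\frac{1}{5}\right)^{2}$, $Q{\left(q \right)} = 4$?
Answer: $\frac{250}{11} \approx 22.727$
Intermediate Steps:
$p = \frac{1}{25}$ ($p = \left(\frac{1}{5}\right)^{2} = \frac{1}{25} \approx 0.04$)
$F{\left(t,b \right)} = - \frac{25}{99}$ ($F{\left(t,b \right)} = \frac{1}{-4 + \frac{1}{25}} = \frac{1}{- \frac{99}{25}} = - \frac{25}{99}$)
$D{\left(Y \right)} = - \frac{25 Y}{99}$ ($D{\left(Y \right)} = Y \left(- \frac{25}{99}\right) = - \frac{25 Y}{99}$)
$U = 45$ ($U = 9 \cdot 5 = 45$)
$D{\left(-2 \right)} U = \left(- \frac{25}{99}\right) \left(-2\right) 45 = \frac{50}{99} \cdot 45 = \frac{250}{11}$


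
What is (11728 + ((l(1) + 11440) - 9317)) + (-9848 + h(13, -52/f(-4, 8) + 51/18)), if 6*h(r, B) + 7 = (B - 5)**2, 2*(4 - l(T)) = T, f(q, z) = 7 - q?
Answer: 104890417/26136 ≈ 4013.3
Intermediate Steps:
l(T) = 4 - T/2
h(r, B) = -7/6 + (-5 + B)**2/6 (h(r, B) = -7/6 + (B - 5)**2/6 = -7/6 + (-5 + B)**2/6)
(11728 + ((l(1) + 11440) - 9317)) + (-9848 + h(13, -52/f(-4, 8) + 51/18)) = (11728 + (((4 - 1/2*1) + 11440) - 9317)) + (-9848 + (-7/6 + (-5 + (-52/(7 - 1*(-4)) + 51/18))**2/6)) = (11728 + (((4 - 1/2) + 11440) - 9317)) + (-9848 + (-7/6 + (-5 + (-52/(7 + 4) + 51*(1/18)))**2/6)) = (11728 + ((7/2 + 11440) - 9317)) + (-9848 + (-7/6 + (-5 + (-52/11 + 17/6))**2/6)) = (11728 + (22887/2 - 9317)) + (-9848 + (-7/6 + (-5 + (-52*1/11 + 17/6))**2/6)) = (11728 + 4253/2) + (-9848 + (-7/6 + (-5 + (-52/11 + 17/6))**2/6)) = 27709/2 + (-9848 + (-7/6 + (-5 - 125/66)**2/6)) = 27709/2 + (-9848 + (-7/6 + (-455/66)**2/6)) = 27709/2 + (-9848 + (-7/6 + (1/6)*(207025/4356))) = 27709/2 + (-9848 + (-7/6 + 207025/26136)) = 27709/2 + (-9848 + 176533/26136) = 27709/2 - 257210795/26136 = 104890417/26136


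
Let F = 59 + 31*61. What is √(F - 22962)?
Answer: 2*I*√5253 ≈ 144.96*I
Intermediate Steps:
F = 1950 (F = 59 + 1891 = 1950)
√(F - 22962) = √(1950 - 22962) = √(-21012) = 2*I*√5253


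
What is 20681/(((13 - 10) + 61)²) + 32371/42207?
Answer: 1005474583/172879872 ≈ 5.8160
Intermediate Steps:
20681/(((13 - 10) + 61)²) + 32371/42207 = 20681/((3 + 61)²) + 32371*(1/42207) = 20681/(64²) + 32371/42207 = 20681/4096 + 32371/42207 = 1005474583/172879872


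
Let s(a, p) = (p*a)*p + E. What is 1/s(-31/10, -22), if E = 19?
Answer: -5/7407 ≈ -0.00067504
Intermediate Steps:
s(a, p) = 19 + a*p**2 (s(a, p) = (p*a)*p + 19 = (a*p)*p + 19 = a*p**2 + 19 = 19 + a*p**2)
1/s(-31/10, -22) = 1/(19 - 31/10*(-22)**2) = 1/(19 - 31*1/10*484) = 1/(19 - 31/10*484) = 1/(19 - 7502/5) = 1/(-7407/5) = -5/7407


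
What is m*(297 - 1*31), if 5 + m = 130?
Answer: 33250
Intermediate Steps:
m = 125 (m = -5 + 130 = 125)
m*(297 - 1*31) = 125*(297 - 1*31) = 125*(297 - 31) = 125*266 = 33250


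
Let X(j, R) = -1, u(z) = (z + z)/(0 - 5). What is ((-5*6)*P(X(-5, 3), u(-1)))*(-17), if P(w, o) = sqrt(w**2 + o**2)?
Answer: 102*sqrt(29) ≈ 549.29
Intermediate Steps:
u(z) = -2*z/5 (u(z) = (2*z)/(-5) = (2*z)*(-1/5) = -2*z/5)
P(w, o) = sqrt(o**2 + w**2)
((-5*6)*P(X(-5, 3), u(-1)))*(-17) = ((-5*6)*sqrt((-2/5*(-1))**2 + (-1)**2))*(-17) = -30*sqrt((2/5)**2 + 1)*(-17) = -30*sqrt(4/25 + 1)*(-17) = -6*sqrt(29)*(-17) = 102*sqrt(29)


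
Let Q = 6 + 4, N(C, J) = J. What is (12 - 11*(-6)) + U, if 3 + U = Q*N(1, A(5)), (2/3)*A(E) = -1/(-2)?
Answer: 165/2 ≈ 82.500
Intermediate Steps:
A(E) = ¾ (A(E) = 3*(-1/(-2))/2 = 3*(-1*(-½))/2 = (3/2)*(½) = ¾)
Q = 10
U = 9/2 (U = -3 + 10*(¾) = -3 + 15/2 = 9/2 ≈ 4.5000)
(12 - 11*(-6)) + U = (12 - 11*(-6)) + 9/2 = (12 + 66) + 9/2 = 78 + 9/2 = 165/2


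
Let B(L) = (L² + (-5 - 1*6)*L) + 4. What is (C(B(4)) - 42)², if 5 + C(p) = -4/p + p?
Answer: 180625/36 ≈ 5017.4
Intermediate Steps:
B(L) = 4 + L² - 11*L (B(L) = (L² + (-5 - 6)*L) + 4 = (L² - 11*L) + 4 = 4 + L² - 11*L)
C(p) = -5 + p - 4/p (C(p) = -5 + (-4/p + p) = -5 + (p - 4/p) = -5 + p - 4/p)
(C(B(4)) - 42)² = ((-5 + (4 + 4² - 11*4) - 4/(4 + 4² - 11*4)) - 42)² = ((-5 + (4 + 16 - 44) - 4/(4 + 16 - 44)) - 42)² = ((-5 - 24 - 4/(-24)) - 42)² = ((-5 - 24 - 4*(-1/24)) - 42)² = ((-5 - 24 + ⅙) - 42)² = (-173/6 - 42)² = (-425/6)² = 180625/36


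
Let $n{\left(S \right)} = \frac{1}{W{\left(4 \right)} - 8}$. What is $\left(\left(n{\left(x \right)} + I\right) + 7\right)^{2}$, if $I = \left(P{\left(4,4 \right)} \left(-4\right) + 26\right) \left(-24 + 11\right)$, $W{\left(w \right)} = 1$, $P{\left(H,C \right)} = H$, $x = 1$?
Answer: $\frac{743044}{49} \approx 15164.0$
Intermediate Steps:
$n{\left(S \right)} = - \frac{1}{7}$ ($n{\left(S \right)} = \frac{1}{1 - 8} = \frac{1}{-7} = - \frac{1}{7}$)
$I = -130$ ($I = \left(4 \left(-4\right) + 26\right) \left(-24 + 11\right) = \left(-16 + 26\right) \left(-13\right) = 10 \left(-13\right) = -130$)
$\left(\left(n{\left(x \right)} + I\right) + 7\right)^{2} = \left(\left(- \frac{1}{7} - 130\right) + 7\right)^{2} = \left(- \frac{911}{7} + 7\right)^{2} = \left(- \frac{862}{7}\right)^{2} = \frac{743044}{49}$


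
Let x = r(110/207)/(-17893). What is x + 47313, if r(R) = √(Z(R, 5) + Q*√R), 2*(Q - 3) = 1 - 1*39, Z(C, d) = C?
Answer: 47313 - √(2530 - 1104*√2530)/1234617 ≈ 47313.0 - 0.00018647*I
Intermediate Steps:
Q = -16 (Q = 3 + (1 - 1*39)/2 = 3 + (1 - 39)/2 = 3 + (½)*(-38) = 3 - 19 = -16)
r(R) = √(R - 16*√R)
x = -√(110/207 - 16*√2530/69)/17893 (x = √(110/207 - 16*√2530/69)/(-17893) = √(110*(1/207) - 16*√2530/69)*(-1/17893) = √(110/207 - 16*√2530/69)*(-1/17893) = -√(110/207 - 16*√2530/69)/17893 ≈ -0.00018647*I)
x + 47313 = -√(2530 - 1104*√2530)/1234617 + 47313 = 47313 - √(2530 - 1104*√2530)/1234617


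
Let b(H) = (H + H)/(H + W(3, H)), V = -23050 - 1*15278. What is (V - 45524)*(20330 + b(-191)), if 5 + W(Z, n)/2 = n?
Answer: -993878637744/583 ≈ -1.7048e+9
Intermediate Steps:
W(Z, n) = -10 + 2*n
V = -38328 (V = -23050 - 15278 = -38328)
b(H) = 2*H/(-10 + 3*H) (b(H) = (H + H)/(H + (-10 + 2*H)) = (2*H)/(-10 + 3*H) = 2*H/(-10 + 3*H))
(V - 45524)*(20330 + b(-191)) = (-38328 - 45524)*(20330 + 2*(-191)/(-10 + 3*(-191))) = -83852*(20330 + 2*(-191)/(-10 - 573)) = -83852*(20330 + 2*(-191)/(-583)) = -83852*(20330 + 2*(-191)*(-1/583)) = -83852*(20330 + 382/583) = -83852*11852772/583 = -993878637744/583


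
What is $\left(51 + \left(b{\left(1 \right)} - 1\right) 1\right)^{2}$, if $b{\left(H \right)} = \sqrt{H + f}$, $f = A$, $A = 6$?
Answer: $\left(50 + \sqrt{7}\right)^{2} \approx 2771.6$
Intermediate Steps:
$f = 6$
$b{\left(H \right)} = \sqrt{6 + H}$ ($b{\left(H \right)} = \sqrt{H + 6} = \sqrt{6 + H}$)
$\left(51 + \left(b{\left(1 \right)} - 1\right) 1\right)^{2} = \left(51 + \left(\sqrt{6 + 1} - 1\right) 1\right)^{2} = \left(51 + \left(\sqrt{7} - 1\right) 1\right)^{2} = \left(51 + \left(-1 + \sqrt{7}\right) 1\right)^{2} = \left(51 - \left(1 - \sqrt{7}\right)\right)^{2} = \left(50 + \sqrt{7}\right)^{2}$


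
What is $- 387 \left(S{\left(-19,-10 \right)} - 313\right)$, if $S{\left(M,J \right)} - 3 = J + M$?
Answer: $131193$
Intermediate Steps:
$S{\left(M,J \right)} = 3 + J + M$ ($S{\left(M,J \right)} = 3 + \left(J + M\right) = 3 + J + M$)
$- 387 \left(S{\left(-19,-10 \right)} - 313\right) = - 387 \left(\left(3 - 10 - 19\right) - 313\right) = - 387 \left(-26 - 313\right) = \left(-387\right) \left(-339\right) = 131193$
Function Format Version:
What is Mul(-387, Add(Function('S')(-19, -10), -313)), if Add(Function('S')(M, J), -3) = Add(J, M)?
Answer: 131193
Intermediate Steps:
Function('S')(M, J) = Add(3, J, M) (Function('S')(M, J) = Add(3, Add(J, M)) = Add(3, J, M))
Mul(-387, Add(Function('S')(-19, -10), -313)) = Mul(-387, Add(Add(3, -10, -19), -313)) = Mul(-387, Add(-26, -313)) = Mul(-387, -339) = 131193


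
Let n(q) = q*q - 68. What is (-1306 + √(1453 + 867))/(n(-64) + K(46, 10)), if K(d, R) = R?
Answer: -653/2019 + 2*√145/2019 ≈ -0.31150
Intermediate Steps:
n(q) = -68 + q² (n(q) = q² - 68 = -68 + q²)
(-1306 + √(1453 + 867))/(n(-64) + K(46, 10)) = (-1306 + √(1453 + 867))/((-68 + (-64)²) + 10) = (-1306 + √2320)/((-68 + 4096) + 10) = (-1306 + 4*√145)/(4028 + 10) = (-1306 + 4*√145)/4038 = (-1306 + 4*√145)*(1/4038) = -653/2019 + 2*√145/2019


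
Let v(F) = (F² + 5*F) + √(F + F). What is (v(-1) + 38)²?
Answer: (34 + I*√2)² ≈ 1154.0 + 96.167*I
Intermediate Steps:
v(F) = F² + 5*F + √2*√F (v(F) = (F² + 5*F) + √(2*F) = (F² + 5*F) + √2*√F = F² + 5*F + √2*√F)
(v(-1) + 38)² = (((-1)² + 5*(-1) + √2*√(-1)) + 38)² = ((1 - 5 + √2*I) + 38)² = ((1 - 5 + I*√2) + 38)² = ((-4 + I*√2) + 38)² = (34 + I*√2)²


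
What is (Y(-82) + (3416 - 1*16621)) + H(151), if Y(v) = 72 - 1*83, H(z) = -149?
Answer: -13365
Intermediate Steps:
Y(v) = -11 (Y(v) = 72 - 83 = -11)
(Y(-82) + (3416 - 1*16621)) + H(151) = (-11 + (3416 - 1*16621)) - 149 = (-11 + (3416 - 16621)) - 149 = (-11 - 13205) - 149 = -13216 - 149 = -13365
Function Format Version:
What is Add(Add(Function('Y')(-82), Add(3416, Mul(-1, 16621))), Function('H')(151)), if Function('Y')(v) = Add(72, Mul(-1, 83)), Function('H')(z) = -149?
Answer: -13365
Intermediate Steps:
Function('Y')(v) = -11 (Function('Y')(v) = Add(72, -83) = -11)
Add(Add(Function('Y')(-82), Add(3416, Mul(-1, 16621))), Function('H')(151)) = Add(Add(-11, Add(3416, Mul(-1, 16621))), -149) = Add(Add(-11, Add(3416, -16621)), -149) = Add(Add(-11, -13205), -149) = Add(-13216, -149) = -13365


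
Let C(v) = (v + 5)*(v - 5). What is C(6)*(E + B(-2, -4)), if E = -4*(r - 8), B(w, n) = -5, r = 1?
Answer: 253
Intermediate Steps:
C(v) = (-5 + v)*(5 + v) (C(v) = (5 + v)*(-5 + v) = (-5 + v)*(5 + v))
E = 28 (E = -4*(1 - 8) = -4*(-7) = 28)
C(6)*(E + B(-2, -4)) = (-25 + 6²)*(28 - 5) = (-25 + 36)*23 = 11*23 = 253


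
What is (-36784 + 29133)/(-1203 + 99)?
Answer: 7651/1104 ≈ 6.9303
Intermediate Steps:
(-36784 + 29133)/(-1203 + 99) = -7651/(-1104) = -7651*(-1/1104) = 7651/1104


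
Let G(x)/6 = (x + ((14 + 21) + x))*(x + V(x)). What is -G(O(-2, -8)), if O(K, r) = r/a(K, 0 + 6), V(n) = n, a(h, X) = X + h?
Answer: 744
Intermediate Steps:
O(K, r) = r/(6 + K) (O(K, r) = r/((0 + 6) + K) = r/(6 + K))
G(x) = 12*x*(35 + 2*x) (G(x) = 6*((x + ((14 + 21) + x))*(x + x)) = 6*((x + (35 + x))*(2*x)) = 6*((35 + 2*x)*(2*x)) = 6*(2*x*(35 + 2*x)) = 12*x*(35 + 2*x))
-G(O(-2, -8)) = -12*(-8/(6 - 2))*(35 + 2*(-8/(6 - 2))) = -12*(-8/4)*(35 + 2*(-8/4)) = -12*(-8*¼)*(35 + 2*(-8*¼)) = -12*(-2)*(35 + 2*(-2)) = -12*(-2)*(35 - 4) = -12*(-2)*31 = -1*(-744) = 744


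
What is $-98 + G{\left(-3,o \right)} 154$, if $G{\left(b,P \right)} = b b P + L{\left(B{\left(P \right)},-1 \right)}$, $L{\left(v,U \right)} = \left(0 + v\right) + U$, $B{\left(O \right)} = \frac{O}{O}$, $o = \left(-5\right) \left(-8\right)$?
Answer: $55342$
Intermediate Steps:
$o = 40$
$B{\left(O \right)} = 1$
$L{\left(v,U \right)} = U + v$ ($L{\left(v,U \right)} = v + U = U + v$)
$G{\left(b,P \right)} = P b^{2}$ ($G{\left(b,P \right)} = b b P + \left(-1 + 1\right) = b^{2} P + 0 = P b^{2} + 0 = P b^{2}$)
$-98 + G{\left(-3,o \right)} 154 = -98 + 40 \left(-3\right)^{2} \cdot 154 = -98 + 40 \cdot 9 \cdot 154 = -98 + 360 \cdot 154 = -98 + 55440 = 55342$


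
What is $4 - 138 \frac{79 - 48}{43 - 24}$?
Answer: $- \frac{4202}{19} \approx -221.16$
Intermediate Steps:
$4 - 138 \frac{79 - 48}{43 - 24} = 4 - 138 \cdot \frac{31}{19} = 4 - 138 \cdot 31 \cdot \frac{1}{19} = 4 - \frac{4278}{19} = - \frac{4202}{19}$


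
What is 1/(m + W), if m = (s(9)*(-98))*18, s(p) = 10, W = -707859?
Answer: -1/725499 ≈ -1.3784e-6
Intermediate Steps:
m = -17640 (m = (10*(-98))*18 = -980*18 = -17640)
1/(m + W) = 1/(-17640 - 707859) = 1/(-725499) = -1/725499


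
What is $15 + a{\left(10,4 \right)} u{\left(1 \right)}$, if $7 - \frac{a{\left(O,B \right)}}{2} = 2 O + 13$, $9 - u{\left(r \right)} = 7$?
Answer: $-89$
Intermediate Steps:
$u{\left(r \right)} = 2$ ($u{\left(r \right)} = 9 - 7 = 2$)
$a{\left(O,B \right)} = -12 - 4 O$ ($a{\left(O,B \right)} = 14 - 2 \left(2 O + 13\right) = 14 - 2 \left(13 + 2 O\right) = 14 - \left(26 + 4 O\right) = -12 - 4 O$)
$15 + a{\left(10,4 \right)} u{\left(1 \right)} = 15 + \left(-12 - 40\right) 2 = 15 - 104 = -89$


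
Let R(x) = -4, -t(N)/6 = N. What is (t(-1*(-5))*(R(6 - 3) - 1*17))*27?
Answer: 17010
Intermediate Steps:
t(N) = -6*N
(t(-1*(-5))*(R(6 - 3) - 1*17))*27 = ((-(-6)*(-5))*(-4 - 1*17))*27 = ((-6*5)*(-4 - 17))*27 = -30*(-21)*27 = 630*27 = 17010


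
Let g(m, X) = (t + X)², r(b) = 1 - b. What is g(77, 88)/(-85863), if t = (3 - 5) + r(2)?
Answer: -7225/85863 ≈ -0.084146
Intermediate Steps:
t = -3 (t = (3 - 5) + (1 - 1*2) = -2 + (1 - 2) = -2 - 1 = -3)
g(m, X) = (-3 + X)²
g(77, 88)/(-85863) = (-3 + 88)²/(-85863) = 85²*(-1/85863) = 7225*(-1/85863) = -7225/85863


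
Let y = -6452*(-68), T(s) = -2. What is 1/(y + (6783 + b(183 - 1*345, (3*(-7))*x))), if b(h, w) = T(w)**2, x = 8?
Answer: 1/445523 ≈ 2.2446e-6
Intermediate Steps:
y = 438736
b(h, w) = 4 (b(h, w) = (-2)**2 = 4)
1/(y + (6783 + b(183 - 1*345, (3*(-7))*x))) = 1/(438736 + (6783 + 4)) = 1/(438736 + 6787) = 1/445523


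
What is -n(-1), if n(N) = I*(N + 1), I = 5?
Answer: 0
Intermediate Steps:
n(N) = 5 + 5*N (n(N) = 5*(N + 1) = 5*(1 + N) = 5 + 5*N)
-n(-1) = -(5 + 5*(-1)) = -(5 - 5) = -1*0 = 0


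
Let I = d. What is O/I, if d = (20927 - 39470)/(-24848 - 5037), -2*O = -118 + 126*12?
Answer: -20829845/18543 ≈ -1123.3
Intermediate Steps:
O = -697 (O = -(-118 + 126*12)/2 = -(-118 + 1512)/2 = -1/2*1394 = -697)
d = 18543/29885 (d = -18543/(-29885) = -18543*(-1/29885) = 18543/29885 ≈ 0.62048)
I = 18543/29885 ≈ 0.62048
O/I = -697/18543/29885 = -697*29885/18543 = -20829845/18543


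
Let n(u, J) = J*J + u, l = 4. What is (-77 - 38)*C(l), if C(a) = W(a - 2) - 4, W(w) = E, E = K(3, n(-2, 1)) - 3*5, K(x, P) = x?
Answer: 1840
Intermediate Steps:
n(u, J) = u + J² (n(u, J) = J² + u = u + J²)
E = -12 (E = 3 - 3*5 = 3 - 15 = -12)
W(w) = -12
C(a) = -16 (C(a) = -12 - 4 = -16)
(-77 - 38)*C(l) = (-77 - 38)*(-16) = -115*(-16) = 1840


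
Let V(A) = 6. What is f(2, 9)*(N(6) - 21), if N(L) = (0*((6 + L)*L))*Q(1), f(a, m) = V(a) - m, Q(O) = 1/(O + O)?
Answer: 63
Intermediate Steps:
Q(O) = 1/(2*O)
f(a, m) = 6 - m
N(L) = 0 (N(L) = (0*((6 + L)*L))*((½)/1) = (0*(L*(6 + L)))*((½)*1) = 0*(½) = 0)
f(2, 9)*(N(6) - 21) = (6 - 1*9)*(0 - 21) = (6 - 9)*(-21) = -3*(-21) = 63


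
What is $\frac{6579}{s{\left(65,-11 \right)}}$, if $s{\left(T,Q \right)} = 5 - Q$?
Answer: $\frac{6579}{16} \approx 411.19$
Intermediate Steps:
$\frac{6579}{s{\left(65,-11 \right)}} = \frac{6579}{5 - -11} = \frac{6579}{5 + 11} = \frac{6579}{16}$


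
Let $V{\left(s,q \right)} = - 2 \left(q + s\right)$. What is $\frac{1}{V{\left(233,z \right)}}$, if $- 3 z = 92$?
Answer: $- \frac{3}{1214} \approx -0.0024712$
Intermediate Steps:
$z = - \frac{92}{3}$ ($z = \left(- \frac{1}{3}\right) 92 = - \frac{92}{3} \approx -30.667$)
$V{\left(s,q \right)} = - 2 q - 2 s$
$\frac{1}{V{\left(233,z \right)}} = \frac{1}{\left(-2\right) \left(- \frac{92}{3}\right) - 466} = \frac{1}{\frac{184}{3} - 466} = \frac{1}{- \frac{1214}{3}} = - \frac{3}{1214}$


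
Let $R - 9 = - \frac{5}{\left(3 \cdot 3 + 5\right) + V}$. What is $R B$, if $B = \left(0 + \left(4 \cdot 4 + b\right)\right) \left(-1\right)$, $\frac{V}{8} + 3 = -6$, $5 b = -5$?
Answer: $- \frac{7905}{58} \approx -136.29$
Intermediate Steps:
$b = -1$ ($b = \frac{1}{5} \left(-5\right) = -1$)
$V = -72$ ($V = -24 + 8 \left(-6\right) = -24 - 48 = -72$)
$R = \frac{527}{58}$ ($R = 9 - \frac{5}{\left(3 \cdot 3 + 5\right) - 72} = 9 - \frac{5}{\left(9 + 5\right) - 72} = 9 - \frac{5}{14 - 72} = 9 - \frac{5}{-58} = 9 - - \frac{5}{58} = 9 + \frac{5}{58} = \frac{527}{58} \approx 9.0862$)
$B = -15$ ($B = \left(0 + \left(4 \cdot 4 - 1\right)\right) \left(-1\right) = \left(0 + \left(16 - 1\right)\right) \left(-1\right) = \left(0 + 15\right) \left(-1\right) = 15 \left(-1\right) = -15$)
$R B = \frac{527}{58} \left(-15\right) = - \frac{7905}{58}$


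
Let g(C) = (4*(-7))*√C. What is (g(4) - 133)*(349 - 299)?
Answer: -9450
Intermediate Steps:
g(C) = -28*√C
(g(4) - 133)*(349 - 299) = (-28*√4 - 133)*(349 - 299) = (-28*2 - 133)*50 = (-56 - 133)*50 = -189*50 = -9450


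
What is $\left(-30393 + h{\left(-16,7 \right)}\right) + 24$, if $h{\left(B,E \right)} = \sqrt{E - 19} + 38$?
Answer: $-30331 + 2 i \sqrt{3} \approx -30331.0 + 3.4641 i$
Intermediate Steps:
$h{\left(B,E \right)} = 38 + \sqrt{-19 + E}$ ($h{\left(B,E \right)} = \sqrt{-19 + E} + 38 = 38 + \sqrt{-19 + E}$)
$\left(-30393 + h{\left(-16,7 \right)}\right) + 24 = \left(-30393 + \left(38 + \sqrt{-19 + 7}\right)\right) + 24 = \left(-30393 + \left(38 + \sqrt{-12}\right)\right) + 24 = \left(-30393 + \left(38 + 2 i \sqrt{3}\right)\right) + 24 = \left(-30355 + 2 i \sqrt{3}\right) + 24 = -30331 + 2 i \sqrt{3}$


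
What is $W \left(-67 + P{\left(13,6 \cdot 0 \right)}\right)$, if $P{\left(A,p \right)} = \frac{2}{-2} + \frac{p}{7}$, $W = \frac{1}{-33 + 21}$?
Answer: $\frac{17}{3} \approx 5.6667$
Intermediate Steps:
$W = - \frac{1}{12}$ ($W = \frac{1}{-12} = - \frac{1}{12} \approx -0.083333$)
$P{\left(A,p \right)} = -1 + \frac{p}{7}$ ($P{\left(A,p \right)} = 2 \left(- \frac{1}{2}\right) + p \frac{1}{7} = -1 + \frac{p}{7}$)
$W \left(-67 + P{\left(13,6 \cdot 0 \right)}\right) = - \frac{-67 - \left(1 - \frac{6 \cdot 0}{7}\right)}{12} = - \frac{-67 + \left(-1 + \frac{1}{7} \cdot 0\right)}{12} = - \frac{-67 + \left(-1 + 0\right)}{12} = - \frac{-67 - 1}{12} = \left(- \frac{1}{12}\right) \left(-68\right) = \frac{17}{3}$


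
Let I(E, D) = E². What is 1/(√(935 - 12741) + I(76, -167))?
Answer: 2888/16686991 - I*√11806/33373982 ≈ 0.00017307 - 3.2557e-6*I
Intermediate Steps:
1/(√(935 - 12741) + I(76, -167)) = 1/(√(935 - 12741) + 76²) = 1/(√(-11806) + 5776) = 1/(I*√11806 + 5776) = 1/(5776 + I*√11806)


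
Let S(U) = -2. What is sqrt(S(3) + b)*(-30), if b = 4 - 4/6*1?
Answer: -20*sqrt(3) ≈ -34.641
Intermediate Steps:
b = 10/3 (b = 4 - 4*1/6*1 = 4 - 2/3*1 = 4 - 2/3 = 10/3 ≈ 3.3333)
sqrt(S(3) + b)*(-30) = sqrt(-2 + 10/3)*(-30) = sqrt(4/3)*(-30) = (2*sqrt(3)/3)*(-30) = -20*sqrt(3)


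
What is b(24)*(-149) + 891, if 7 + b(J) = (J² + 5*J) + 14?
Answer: -103856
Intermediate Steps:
b(J) = 7 + J² + 5*J (b(J) = -7 + ((J² + 5*J) + 14) = -7 + (14 + J² + 5*J) = 7 + J² + 5*J)
b(24)*(-149) + 891 = (7 + 24² + 5*24)*(-149) + 891 = (7 + 576 + 120)*(-149) + 891 = 703*(-149) + 891 = -104747 + 891 = -103856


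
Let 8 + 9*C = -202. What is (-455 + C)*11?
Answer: -15785/3 ≈ -5261.7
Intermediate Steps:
C = -70/3 (C = -8/9 + (⅑)*(-202) = -8/9 - 202/9 = -70/3 ≈ -23.333)
(-455 + C)*11 = (-455 - 70/3)*11 = -1435/3*11 = -15785/3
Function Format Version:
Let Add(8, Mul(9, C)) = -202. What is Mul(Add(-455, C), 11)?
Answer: Rational(-15785, 3) ≈ -5261.7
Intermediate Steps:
C = Rational(-70, 3) (C = Add(Rational(-8, 9), Mul(Rational(1, 9), -202)) = Add(Rational(-8, 9), Rational(-202, 9)) = Rational(-70, 3) ≈ -23.333)
Mul(Add(-455, C), 11) = Mul(Add(-455, Rational(-70, 3)), 11) = Mul(Rational(-1435, 3), 11) = Rational(-15785, 3)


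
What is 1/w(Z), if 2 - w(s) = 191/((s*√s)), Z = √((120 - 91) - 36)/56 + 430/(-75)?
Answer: 1/(2 - 191/(-86/15 + I*√7/56)^(3/2)) ≈ 0.010956 + 0.070174*I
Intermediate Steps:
Z = -86/15 + I*√7/56 (Z = √(29 - 36)*(1/56) + 430*(-1/75) = √(-7)*(1/56) - 86/15 = (I*√7)*(1/56) - 86/15 = I*√7/56 - 86/15 = -86/15 + I*√7/56 ≈ -5.7333 + 0.047246*I)
w(s) = 2 - 191/s^(3/2) (w(s) = 2 - 191/(s*√s) = 2 - 191/(s^(3/2)) = 2 - 191/s^(3/2))
1/w(Z) = 1/(2 - 191/(-86/15 + I*√7/56)^(3/2))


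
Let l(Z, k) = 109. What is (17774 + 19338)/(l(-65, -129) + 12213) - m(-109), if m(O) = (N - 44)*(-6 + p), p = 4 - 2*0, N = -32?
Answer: -917916/6161 ≈ -148.99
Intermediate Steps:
p = 4 (p = 4 + 0 = 4)
m(O) = 152 (m(O) = (-32 - 44)*(-6 + 4) = -76*(-2) = 152)
(17774 + 19338)/(l(-65, -129) + 12213) - m(-109) = (17774 + 19338)/(109 + 12213) - 1*152 = 37112/12322 - 152 = 37112*(1/12322) - 152 = 18556/6161 - 152 = -917916/6161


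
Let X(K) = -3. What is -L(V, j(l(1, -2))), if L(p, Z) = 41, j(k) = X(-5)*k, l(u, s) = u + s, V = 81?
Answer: -41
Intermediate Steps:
l(u, s) = s + u
j(k) = -3*k
-L(V, j(l(1, -2))) = -1*41 = -41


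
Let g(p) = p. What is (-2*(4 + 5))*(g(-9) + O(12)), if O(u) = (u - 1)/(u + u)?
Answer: 615/4 ≈ 153.75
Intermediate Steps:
O(u) = (-1 + u)/(2*u) (O(u) = (-1 + u)/((2*u)) = (-1 + u)*(1/(2*u)) = (-1 + u)/(2*u))
(-2*(4 + 5))*(g(-9) + O(12)) = (-2*(4 + 5))*(-9 + (½)*(-1 + 12)/12) = (-2*9)*(-9 + (½)*(1/12)*11) = -18*(-9 + 11/24) = -18*(-205/24) = 615/4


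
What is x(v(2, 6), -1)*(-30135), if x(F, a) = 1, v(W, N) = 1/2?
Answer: -30135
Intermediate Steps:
v(W, N) = ½
x(v(2, 6), -1)*(-30135) = 1*(-30135) = -30135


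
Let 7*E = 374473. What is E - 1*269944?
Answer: -1515135/7 ≈ -2.1645e+5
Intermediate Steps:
E = 374473/7 (E = (1/7)*374473 = 374473/7 ≈ 53496.)
E - 1*269944 = 374473/7 - 1*269944 = 374473/7 - 269944 = -1515135/7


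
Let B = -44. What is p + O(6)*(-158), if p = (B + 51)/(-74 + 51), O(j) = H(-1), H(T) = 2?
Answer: -7275/23 ≈ -316.30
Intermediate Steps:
O(j) = 2
p = -7/23 (p = (-44 + 51)/(-74 + 51) = 7/(-23) = 7*(-1/23) = -7/23 ≈ -0.30435)
p + O(6)*(-158) = -7/23 + 2*(-158) = -7/23 - 316 = -7275/23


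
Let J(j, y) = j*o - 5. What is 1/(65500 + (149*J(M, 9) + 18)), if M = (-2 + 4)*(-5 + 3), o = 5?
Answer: 1/61793 ≈ 1.6183e-5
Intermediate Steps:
M = -4 (M = 2*(-2) = -4)
J(j, y) = -5 + 5*j (J(j, y) = j*5 - 5 = 5*j - 5 = -5 + 5*j)
1/(65500 + (149*J(M, 9) + 18)) = 1/(65500 + (149*(-5 + 5*(-4)) + 18)) = 1/(65500 + (149*(-5 - 20) + 18)) = 1/(65500 + (149*(-25) + 18)) = 1/(65500 + (-3725 + 18)) = 1/(65500 - 3707) = 1/61793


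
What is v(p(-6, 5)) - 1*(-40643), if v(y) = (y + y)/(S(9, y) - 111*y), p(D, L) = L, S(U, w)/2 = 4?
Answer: 22231711/547 ≈ 40643.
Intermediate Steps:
S(U, w) = 8 (S(U, w) = 2*4 = 8)
v(y) = 2*y/(8 - 111*y) (v(y) = (y + y)/(8 - 111*y) = (2*y)/(8 - 111*y) = 2*y/(8 - 111*y))
v(p(-6, 5)) - 1*(-40643) = -2*5/(-8 + 111*5) - 1*(-40643) = -2*5/(-8 + 555) + 40643 = -2*5/547 + 40643 = -2*5*1/547 + 40643 = -10/547 + 40643 = 22231711/547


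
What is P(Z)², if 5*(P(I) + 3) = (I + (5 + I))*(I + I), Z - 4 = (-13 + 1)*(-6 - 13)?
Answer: 47350195201/25 ≈ 1.8940e+9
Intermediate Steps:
Z = 232 (Z = 4 + (-13 + 1)*(-6 - 13) = 4 - 12*(-19) = 4 + 228 = 232)
P(I) = -3 + 2*I*(5 + 2*I)/5 (P(I) = -3 + ((I + (5 + I))*(I + I))/5 = -3 + ((5 + 2*I)*(2*I))/5 = -3 + (2*I*(5 + 2*I))/5 = -3 + 2*I*(5 + 2*I)/5)
P(Z)² = (-3 + 2*232 + (⅘)*232²)² = (-3 + 464 + (⅘)*53824)² = (-3 + 464 + 215296/5)² = (217601/5)² = 47350195201/25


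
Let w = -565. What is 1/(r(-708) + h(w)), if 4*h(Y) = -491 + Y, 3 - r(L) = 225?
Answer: -1/486 ≈ -0.0020576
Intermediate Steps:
r(L) = -222 (r(L) = 3 - 1*225 = 3 - 225 = -222)
h(Y) = -491/4 + Y/4 (h(Y) = (-491 + Y)/4 = -491/4 + Y/4)
1/(r(-708) + h(w)) = 1/(-222 + (-491/4 + (1/4)*(-565))) = 1/(-222 + (-491/4 - 565/4)) = 1/(-222 - 264) = 1/(-486) = -1/486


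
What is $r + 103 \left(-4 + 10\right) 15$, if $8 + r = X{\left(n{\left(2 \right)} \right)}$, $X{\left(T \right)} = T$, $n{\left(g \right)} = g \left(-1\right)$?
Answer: $9260$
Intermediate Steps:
$n{\left(g \right)} = - g$
$r = -10$ ($r = -8 - 2 = -10$)
$r + 103 \left(-4 + 10\right) 15 = -10 + 103 \left(-4 + 10\right) 15 = -10 + 103 \cdot 6 \cdot 15 = -10 + 103 \cdot 90 = -10 + 9270 = 9260$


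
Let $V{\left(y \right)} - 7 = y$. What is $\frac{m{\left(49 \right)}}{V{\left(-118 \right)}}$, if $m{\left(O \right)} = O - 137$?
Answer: $\frac{88}{111} \approx 0.79279$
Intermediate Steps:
$V{\left(y \right)} = 7 + y$
$m{\left(O \right)} = -137 + O$
$\frac{m{\left(49 \right)}}{V{\left(-118 \right)}} = \frac{-137 + 49}{7 - 118} = - \frac{88}{-111} = \left(-88\right) \left(- \frac{1}{111}\right) = \frac{88}{111}$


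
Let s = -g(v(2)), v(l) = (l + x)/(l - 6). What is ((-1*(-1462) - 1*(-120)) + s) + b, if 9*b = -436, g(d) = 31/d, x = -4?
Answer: 13244/9 ≈ 1471.6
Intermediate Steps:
v(l) = (-4 + l)/(-6 + l) (v(l) = (l - 4)/(l - 6) = (-4 + l)/(-6 + l))
b = -436/9 (b = (⅑)*(-436) = -436/9 ≈ -48.444)
s = -62 (s = -31/((-4 + 2)/(-6 + 2)) = -31/(-2/(-4)) = -31/((-¼*(-2))) = -31/½ = -31*2 = -1*62 = -62)
((-1*(-1462) - 1*(-120)) + s) + b = ((-1*(-1462) - 1*(-120)) - 62) - 436/9 = ((1462 + 120) - 62) - 436/9 = (1582 - 62) - 436/9 = 1520 - 436/9 = 13244/9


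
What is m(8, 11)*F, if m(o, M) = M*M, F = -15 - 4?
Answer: -2299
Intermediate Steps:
F = -19
m(o, M) = M²
m(8, 11)*F = 11²*(-19) = 121*(-19) = -2299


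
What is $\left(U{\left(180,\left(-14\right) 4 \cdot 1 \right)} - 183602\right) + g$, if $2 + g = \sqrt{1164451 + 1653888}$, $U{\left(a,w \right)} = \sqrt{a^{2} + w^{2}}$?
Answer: $-183604 + \sqrt{2818339} + 4 \sqrt{2221} \approx -1.8174 \cdot 10^{5}$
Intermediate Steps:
$g = -2 + \sqrt{2818339}$ ($g = -2 + \sqrt{1164451 + 1653888} = -2 + \sqrt{2818339} \approx 1676.8$)
$\left(U{\left(180,\left(-14\right) 4 \cdot 1 \right)} - 183602\right) + g = \left(\sqrt{180^{2} + \left(\left(-14\right) 4 \cdot 1\right)^{2}} - 183602\right) - \left(2 - \sqrt{2818339}\right) = \left(\sqrt{32400 + \left(\left(-56\right) 1\right)^{2}} - 183602\right) - \left(2 - \sqrt{2818339}\right) = \left(\sqrt{32400 + \left(-56\right)^{2}} - 183602\right) - \left(2 - \sqrt{2818339}\right) = \left(\sqrt{32400 + 3136} - 183602\right) - \left(2 - \sqrt{2818339}\right) = \left(\sqrt{35536} - 183602\right) - \left(2 - \sqrt{2818339}\right) = \left(4 \sqrt{2221} - 183602\right) - \left(2 - \sqrt{2818339}\right) = \left(-183602 + 4 \sqrt{2221}\right) - \left(2 - \sqrt{2818339}\right) = -183604 + \sqrt{2818339} + 4 \sqrt{2221}$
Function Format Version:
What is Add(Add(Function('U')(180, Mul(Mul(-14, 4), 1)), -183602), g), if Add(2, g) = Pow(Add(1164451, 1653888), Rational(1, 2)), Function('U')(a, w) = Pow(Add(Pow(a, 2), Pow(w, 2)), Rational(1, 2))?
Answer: Add(-183604, Pow(2818339, Rational(1, 2)), Mul(4, Pow(2221, Rational(1, 2)))) ≈ -1.8174e+5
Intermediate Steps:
g = Add(-2, Pow(2818339, Rational(1, 2))) (g = Add(-2, Pow(Add(1164451, 1653888), Rational(1, 2))) = Add(-2, Pow(2818339, Rational(1, 2))) ≈ 1676.8)
Add(Add(Function('U')(180, Mul(Mul(-14, 4), 1)), -183602), g) = Add(Add(Pow(Add(Pow(180, 2), Pow(Mul(Mul(-14, 4), 1), 2)), Rational(1, 2)), -183602), Add(-2, Pow(2818339, Rational(1, 2)))) = Add(Add(Pow(Add(32400, Pow(Mul(-56, 1), 2)), Rational(1, 2)), -183602), Add(-2, Pow(2818339, Rational(1, 2)))) = Add(Add(Pow(Add(32400, Pow(-56, 2)), Rational(1, 2)), -183602), Add(-2, Pow(2818339, Rational(1, 2)))) = Add(Add(Pow(Add(32400, 3136), Rational(1, 2)), -183602), Add(-2, Pow(2818339, Rational(1, 2)))) = Add(Add(Pow(35536, Rational(1, 2)), -183602), Add(-2, Pow(2818339, Rational(1, 2)))) = Add(Add(Mul(4, Pow(2221, Rational(1, 2))), -183602), Add(-2, Pow(2818339, Rational(1, 2)))) = Add(Add(-183602, Mul(4, Pow(2221, Rational(1, 2)))), Add(-2, Pow(2818339, Rational(1, 2)))) = Add(-183604, Pow(2818339, Rational(1, 2)), Mul(4, Pow(2221, Rational(1, 2))))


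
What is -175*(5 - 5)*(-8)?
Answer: 0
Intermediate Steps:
-175*(5 - 5)*(-8) = -0*(-8) = -175*0 = 0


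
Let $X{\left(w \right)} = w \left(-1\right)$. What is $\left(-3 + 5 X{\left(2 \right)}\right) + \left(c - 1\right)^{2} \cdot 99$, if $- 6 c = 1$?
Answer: $\frac{487}{4} \approx 121.75$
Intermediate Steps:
$c = - \frac{1}{6}$ ($c = \left(- \frac{1}{6}\right) 1 = - \frac{1}{6} \approx -0.16667$)
$X{\left(w \right)} = - w$
$\left(-3 + 5 X{\left(2 \right)}\right) + \left(c - 1\right)^{2} \cdot 99 = \left(-3 + 5 \left(\left(-1\right) 2\right)\right) + \left(- \frac{1}{6} - 1\right)^{2} \cdot 99 = \left(-3 + 5 \left(-2\right)\right) + \left(- \frac{7}{6}\right)^{2} \cdot 99 = \left(-3 - 10\right) + \frac{49}{36} \cdot 99 = -13 + \frac{539}{4} = \frac{487}{4}$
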